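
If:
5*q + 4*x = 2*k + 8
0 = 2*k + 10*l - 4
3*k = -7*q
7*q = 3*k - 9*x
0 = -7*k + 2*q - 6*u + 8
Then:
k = -168/31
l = 46/31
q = 72/31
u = 784/93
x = -112/31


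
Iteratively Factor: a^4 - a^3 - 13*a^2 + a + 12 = (a - 4)*(a^3 + 3*a^2 - a - 3) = (a - 4)*(a + 1)*(a^2 + 2*a - 3) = (a - 4)*(a + 1)*(a + 3)*(a - 1)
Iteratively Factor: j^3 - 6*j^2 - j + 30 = (j - 5)*(j^2 - j - 6) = (j - 5)*(j - 3)*(j + 2)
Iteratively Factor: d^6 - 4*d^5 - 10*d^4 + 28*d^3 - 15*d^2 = (d)*(d^5 - 4*d^4 - 10*d^3 + 28*d^2 - 15*d) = d*(d - 1)*(d^4 - 3*d^3 - 13*d^2 + 15*d) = d*(d - 5)*(d - 1)*(d^3 + 2*d^2 - 3*d) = d*(d - 5)*(d - 1)*(d + 3)*(d^2 - d) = d^2*(d - 5)*(d - 1)*(d + 3)*(d - 1)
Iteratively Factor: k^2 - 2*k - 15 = (k + 3)*(k - 5)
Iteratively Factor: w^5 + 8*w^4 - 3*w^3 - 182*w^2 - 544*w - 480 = (w + 3)*(w^4 + 5*w^3 - 18*w^2 - 128*w - 160) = (w + 3)*(w + 4)*(w^3 + w^2 - 22*w - 40) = (w + 2)*(w + 3)*(w + 4)*(w^2 - w - 20) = (w + 2)*(w + 3)*(w + 4)^2*(w - 5)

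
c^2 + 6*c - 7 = (c - 1)*(c + 7)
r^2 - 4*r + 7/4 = (r - 7/2)*(r - 1/2)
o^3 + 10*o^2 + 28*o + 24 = (o + 2)^2*(o + 6)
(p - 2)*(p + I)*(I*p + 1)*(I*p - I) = -p^4 + 3*p^3 - 3*p^2 + 3*p - 2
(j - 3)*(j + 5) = j^2 + 2*j - 15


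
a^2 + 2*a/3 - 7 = (a - 7/3)*(a + 3)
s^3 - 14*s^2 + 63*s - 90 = (s - 6)*(s - 5)*(s - 3)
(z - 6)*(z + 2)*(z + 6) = z^3 + 2*z^2 - 36*z - 72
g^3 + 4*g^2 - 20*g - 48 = (g - 4)*(g + 2)*(g + 6)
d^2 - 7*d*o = d*(d - 7*o)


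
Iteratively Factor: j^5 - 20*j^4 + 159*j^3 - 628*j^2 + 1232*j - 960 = (j - 3)*(j^4 - 17*j^3 + 108*j^2 - 304*j + 320) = (j - 4)*(j - 3)*(j^3 - 13*j^2 + 56*j - 80) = (j - 4)^2*(j - 3)*(j^2 - 9*j + 20) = (j - 5)*(j - 4)^2*(j - 3)*(j - 4)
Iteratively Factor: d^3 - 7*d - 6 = (d + 1)*(d^2 - d - 6) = (d - 3)*(d + 1)*(d + 2)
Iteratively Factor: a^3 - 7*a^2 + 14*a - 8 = (a - 2)*(a^2 - 5*a + 4) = (a - 2)*(a - 1)*(a - 4)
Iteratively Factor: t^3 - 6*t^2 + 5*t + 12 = (t - 4)*(t^2 - 2*t - 3) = (t - 4)*(t + 1)*(t - 3)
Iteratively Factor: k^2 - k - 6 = (k + 2)*(k - 3)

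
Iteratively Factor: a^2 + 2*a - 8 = (a + 4)*(a - 2)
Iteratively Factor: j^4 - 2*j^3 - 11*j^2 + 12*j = (j + 3)*(j^3 - 5*j^2 + 4*j) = (j - 4)*(j + 3)*(j^2 - j) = (j - 4)*(j - 1)*(j + 3)*(j)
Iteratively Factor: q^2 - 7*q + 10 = (q - 2)*(q - 5)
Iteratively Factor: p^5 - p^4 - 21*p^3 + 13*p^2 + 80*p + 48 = (p + 1)*(p^4 - 2*p^3 - 19*p^2 + 32*p + 48) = (p - 3)*(p + 1)*(p^3 + p^2 - 16*p - 16) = (p - 3)*(p + 1)^2*(p^2 - 16) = (p - 3)*(p + 1)^2*(p + 4)*(p - 4)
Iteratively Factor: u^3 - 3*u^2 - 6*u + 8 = (u - 4)*(u^2 + u - 2) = (u - 4)*(u + 2)*(u - 1)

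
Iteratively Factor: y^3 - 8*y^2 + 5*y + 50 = (y - 5)*(y^2 - 3*y - 10) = (y - 5)*(y + 2)*(y - 5)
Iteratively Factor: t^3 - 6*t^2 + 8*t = (t - 4)*(t^2 - 2*t) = (t - 4)*(t - 2)*(t)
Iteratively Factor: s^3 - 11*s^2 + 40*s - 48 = (s - 4)*(s^2 - 7*s + 12) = (s - 4)^2*(s - 3)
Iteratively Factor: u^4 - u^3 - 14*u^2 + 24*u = (u + 4)*(u^3 - 5*u^2 + 6*u) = (u - 2)*(u + 4)*(u^2 - 3*u) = u*(u - 2)*(u + 4)*(u - 3)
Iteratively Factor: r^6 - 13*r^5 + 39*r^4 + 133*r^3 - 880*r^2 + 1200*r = (r - 5)*(r^5 - 8*r^4 - r^3 + 128*r^2 - 240*r) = (r - 5)*(r - 3)*(r^4 - 5*r^3 - 16*r^2 + 80*r) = (r - 5)*(r - 3)*(r + 4)*(r^3 - 9*r^2 + 20*r) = (r - 5)*(r - 4)*(r - 3)*(r + 4)*(r^2 - 5*r) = (r - 5)^2*(r - 4)*(r - 3)*(r + 4)*(r)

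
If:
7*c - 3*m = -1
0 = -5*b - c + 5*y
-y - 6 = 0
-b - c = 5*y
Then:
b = -15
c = 45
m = 316/3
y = -6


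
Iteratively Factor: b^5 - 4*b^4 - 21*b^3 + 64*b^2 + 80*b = (b)*(b^4 - 4*b^3 - 21*b^2 + 64*b + 80) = b*(b - 5)*(b^3 + b^2 - 16*b - 16) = b*(b - 5)*(b + 4)*(b^2 - 3*b - 4) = b*(b - 5)*(b - 4)*(b + 4)*(b + 1)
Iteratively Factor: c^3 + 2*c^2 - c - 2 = (c - 1)*(c^2 + 3*c + 2) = (c - 1)*(c + 1)*(c + 2)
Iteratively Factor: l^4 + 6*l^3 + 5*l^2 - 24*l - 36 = (l + 3)*(l^3 + 3*l^2 - 4*l - 12) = (l + 3)^2*(l^2 - 4) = (l + 2)*(l + 3)^2*(l - 2)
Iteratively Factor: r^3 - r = (r - 1)*(r^2 + r) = r*(r - 1)*(r + 1)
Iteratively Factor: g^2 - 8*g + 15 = (g - 3)*(g - 5)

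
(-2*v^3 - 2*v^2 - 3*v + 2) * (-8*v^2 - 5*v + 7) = 16*v^5 + 26*v^4 + 20*v^3 - 15*v^2 - 31*v + 14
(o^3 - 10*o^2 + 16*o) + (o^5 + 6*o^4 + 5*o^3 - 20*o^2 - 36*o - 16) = o^5 + 6*o^4 + 6*o^3 - 30*o^2 - 20*o - 16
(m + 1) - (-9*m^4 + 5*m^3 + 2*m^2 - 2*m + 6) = 9*m^4 - 5*m^3 - 2*m^2 + 3*m - 5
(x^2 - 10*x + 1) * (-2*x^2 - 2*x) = -2*x^4 + 18*x^3 + 18*x^2 - 2*x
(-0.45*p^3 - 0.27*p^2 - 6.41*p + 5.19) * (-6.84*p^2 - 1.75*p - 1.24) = 3.078*p^5 + 2.6343*p^4 + 44.8749*p^3 - 23.9473*p^2 - 1.1341*p - 6.4356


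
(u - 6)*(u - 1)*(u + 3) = u^3 - 4*u^2 - 15*u + 18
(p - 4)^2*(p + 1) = p^3 - 7*p^2 + 8*p + 16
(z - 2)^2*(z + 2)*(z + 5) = z^4 + 3*z^3 - 14*z^2 - 12*z + 40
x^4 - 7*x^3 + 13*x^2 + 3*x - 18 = (x - 3)^2*(x - 2)*(x + 1)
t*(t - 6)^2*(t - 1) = t^4 - 13*t^3 + 48*t^2 - 36*t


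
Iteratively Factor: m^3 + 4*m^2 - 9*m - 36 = (m - 3)*(m^2 + 7*m + 12) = (m - 3)*(m + 4)*(m + 3)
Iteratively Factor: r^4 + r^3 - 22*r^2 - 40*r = (r + 4)*(r^3 - 3*r^2 - 10*r) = r*(r + 4)*(r^2 - 3*r - 10) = r*(r - 5)*(r + 4)*(r + 2)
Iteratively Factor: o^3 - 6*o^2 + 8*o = (o - 2)*(o^2 - 4*o) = (o - 4)*(o - 2)*(o)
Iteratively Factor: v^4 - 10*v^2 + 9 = (v - 3)*(v^3 + 3*v^2 - v - 3) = (v - 3)*(v + 1)*(v^2 + 2*v - 3) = (v - 3)*(v - 1)*(v + 1)*(v + 3)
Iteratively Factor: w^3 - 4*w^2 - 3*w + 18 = (w - 3)*(w^2 - w - 6) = (w - 3)*(w + 2)*(w - 3)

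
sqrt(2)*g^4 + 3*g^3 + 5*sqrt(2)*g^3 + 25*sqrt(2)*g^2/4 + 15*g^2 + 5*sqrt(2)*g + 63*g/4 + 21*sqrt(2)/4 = (g + 3/2)*(g + 7/2)*(g + sqrt(2))*(sqrt(2)*g + 1)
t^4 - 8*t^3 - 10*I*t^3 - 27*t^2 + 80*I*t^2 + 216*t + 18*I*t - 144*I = (t - 8)*(t - 6*I)*(t - 3*I)*(t - I)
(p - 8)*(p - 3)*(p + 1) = p^3 - 10*p^2 + 13*p + 24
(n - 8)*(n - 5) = n^2 - 13*n + 40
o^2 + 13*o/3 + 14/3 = (o + 2)*(o + 7/3)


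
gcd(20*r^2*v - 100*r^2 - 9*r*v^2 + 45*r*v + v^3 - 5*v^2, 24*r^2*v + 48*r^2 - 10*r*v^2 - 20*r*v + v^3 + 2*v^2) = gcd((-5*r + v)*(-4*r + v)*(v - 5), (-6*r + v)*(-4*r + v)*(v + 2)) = 4*r - v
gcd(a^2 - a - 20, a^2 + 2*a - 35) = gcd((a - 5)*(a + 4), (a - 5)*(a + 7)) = a - 5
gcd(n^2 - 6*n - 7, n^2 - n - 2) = n + 1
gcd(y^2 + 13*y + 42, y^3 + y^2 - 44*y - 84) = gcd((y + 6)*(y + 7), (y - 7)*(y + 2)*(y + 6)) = y + 6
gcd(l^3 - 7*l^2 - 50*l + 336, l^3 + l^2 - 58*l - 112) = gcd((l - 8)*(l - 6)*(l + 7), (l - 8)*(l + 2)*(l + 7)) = l^2 - l - 56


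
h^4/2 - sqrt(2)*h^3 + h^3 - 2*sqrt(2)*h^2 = h^2*(h/2 + 1)*(h - 2*sqrt(2))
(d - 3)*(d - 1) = d^2 - 4*d + 3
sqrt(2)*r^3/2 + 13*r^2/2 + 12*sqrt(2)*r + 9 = (r + 3*sqrt(2))^2*(sqrt(2)*r/2 + 1/2)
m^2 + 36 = (m - 6*I)*(m + 6*I)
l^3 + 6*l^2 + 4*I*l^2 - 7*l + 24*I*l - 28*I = (l - 1)*(l + 7)*(l + 4*I)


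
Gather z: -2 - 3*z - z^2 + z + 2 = -z^2 - 2*z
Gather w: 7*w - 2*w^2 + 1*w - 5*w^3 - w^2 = -5*w^3 - 3*w^2 + 8*w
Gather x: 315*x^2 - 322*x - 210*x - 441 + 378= 315*x^2 - 532*x - 63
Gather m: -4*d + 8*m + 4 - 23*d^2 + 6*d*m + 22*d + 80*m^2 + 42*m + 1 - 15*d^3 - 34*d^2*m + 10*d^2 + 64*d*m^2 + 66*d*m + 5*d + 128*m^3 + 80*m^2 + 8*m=-15*d^3 - 13*d^2 + 23*d + 128*m^3 + m^2*(64*d + 160) + m*(-34*d^2 + 72*d + 58) + 5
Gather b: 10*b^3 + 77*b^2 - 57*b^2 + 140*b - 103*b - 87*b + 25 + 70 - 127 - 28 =10*b^3 + 20*b^2 - 50*b - 60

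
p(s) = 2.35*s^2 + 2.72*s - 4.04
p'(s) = 4.7*s + 2.72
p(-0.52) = -4.82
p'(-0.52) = 0.28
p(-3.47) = 14.82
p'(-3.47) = -13.59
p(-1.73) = -1.71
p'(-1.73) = -5.41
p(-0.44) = -4.78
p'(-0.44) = 0.65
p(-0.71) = -4.79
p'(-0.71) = -0.62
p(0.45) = -2.34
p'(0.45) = 4.84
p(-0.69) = -4.80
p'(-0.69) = -0.52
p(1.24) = 2.95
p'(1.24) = 8.55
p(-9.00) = 161.83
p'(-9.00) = -39.58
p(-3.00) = 8.95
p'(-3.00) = -11.38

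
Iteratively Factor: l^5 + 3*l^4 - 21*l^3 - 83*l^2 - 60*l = (l + 1)*(l^4 + 2*l^3 - 23*l^2 - 60*l) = (l - 5)*(l + 1)*(l^3 + 7*l^2 + 12*l) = (l - 5)*(l + 1)*(l + 3)*(l^2 + 4*l) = l*(l - 5)*(l + 1)*(l + 3)*(l + 4)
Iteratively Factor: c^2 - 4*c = (c - 4)*(c)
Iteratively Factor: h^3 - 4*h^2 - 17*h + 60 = (h - 3)*(h^2 - h - 20) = (h - 5)*(h - 3)*(h + 4)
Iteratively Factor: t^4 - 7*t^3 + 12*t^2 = (t)*(t^3 - 7*t^2 + 12*t) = t^2*(t^2 - 7*t + 12) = t^2*(t - 3)*(t - 4)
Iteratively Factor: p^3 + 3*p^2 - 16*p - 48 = (p + 4)*(p^2 - p - 12) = (p - 4)*(p + 4)*(p + 3)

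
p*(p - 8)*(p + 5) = p^3 - 3*p^2 - 40*p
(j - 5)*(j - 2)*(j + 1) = j^3 - 6*j^2 + 3*j + 10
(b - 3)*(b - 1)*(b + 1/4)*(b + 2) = b^4 - 7*b^3/4 - 11*b^2/2 + 19*b/4 + 3/2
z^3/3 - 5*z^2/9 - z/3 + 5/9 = (z/3 + 1/3)*(z - 5/3)*(z - 1)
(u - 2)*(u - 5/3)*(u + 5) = u^3 + 4*u^2/3 - 15*u + 50/3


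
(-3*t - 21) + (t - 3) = -2*t - 24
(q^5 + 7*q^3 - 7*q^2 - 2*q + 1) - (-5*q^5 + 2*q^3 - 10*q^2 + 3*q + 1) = 6*q^5 + 5*q^3 + 3*q^2 - 5*q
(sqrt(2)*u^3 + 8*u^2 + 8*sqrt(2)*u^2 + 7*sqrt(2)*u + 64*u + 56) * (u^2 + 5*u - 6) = sqrt(2)*u^5 + 8*u^4 + 13*sqrt(2)*u^4 + 41*sqrt(2)*u^3 + 104*u^3 - 13*sqrt(2)*u^2 + 328*u^2 - 104*u - 42*sqrt(2)*u - 336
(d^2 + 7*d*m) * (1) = d^2 + 7*d*m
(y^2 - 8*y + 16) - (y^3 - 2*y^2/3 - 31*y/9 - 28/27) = -y^3 + 5*y^2/3 - 41*y/9 + 460/27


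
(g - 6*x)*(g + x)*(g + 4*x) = g^3 - g^2*x - 26*g*x^2 - 24*x^3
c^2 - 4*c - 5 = (c - 5)*(c + 1)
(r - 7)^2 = r^2 - 14*r + 49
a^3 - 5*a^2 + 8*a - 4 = (a - 2)^2*(a - 1)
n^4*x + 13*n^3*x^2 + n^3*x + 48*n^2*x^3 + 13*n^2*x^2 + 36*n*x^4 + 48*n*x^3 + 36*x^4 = (n + x)*(n + 6*x)^2*(n*x + x)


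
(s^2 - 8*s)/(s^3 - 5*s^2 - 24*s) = 1/(s + 3)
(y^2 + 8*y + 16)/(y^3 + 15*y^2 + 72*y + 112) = 1/(y + 7)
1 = 1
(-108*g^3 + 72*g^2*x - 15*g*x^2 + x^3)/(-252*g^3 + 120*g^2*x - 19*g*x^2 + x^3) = (-3*g + x)/(-7*g + x)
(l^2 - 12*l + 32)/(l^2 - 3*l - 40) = (l - 4)/(l + 5)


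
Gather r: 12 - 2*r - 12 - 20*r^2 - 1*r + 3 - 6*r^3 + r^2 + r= -6*r^3 - 19*r^2 - 2*r + 3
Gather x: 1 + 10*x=10*x + 1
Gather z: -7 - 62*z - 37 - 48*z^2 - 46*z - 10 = -48*z^2 - 108*z - 54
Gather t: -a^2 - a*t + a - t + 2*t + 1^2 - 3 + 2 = -a^2 + a + t*(1 - a)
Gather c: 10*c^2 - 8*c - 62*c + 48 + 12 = 10*c^2 - 70*c + 60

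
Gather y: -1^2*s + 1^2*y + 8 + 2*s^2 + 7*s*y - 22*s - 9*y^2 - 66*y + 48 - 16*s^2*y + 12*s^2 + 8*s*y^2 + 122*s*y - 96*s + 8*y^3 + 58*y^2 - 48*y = 14*s^2 - 119*s + 8*y^3 + y^2*(8*s + 49) + y*(-16*s^2 + 129*s - 113) + 56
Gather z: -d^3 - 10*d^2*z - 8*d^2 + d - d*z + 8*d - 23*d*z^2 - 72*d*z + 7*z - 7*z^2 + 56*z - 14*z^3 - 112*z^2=-d^3 - 8*d^2 + 9*d - 14*z^3 + z^2*(-23*d - 119) + z*(-10*d^2 - 73*d + 63)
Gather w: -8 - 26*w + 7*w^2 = 7*w^2 - 26*w - 8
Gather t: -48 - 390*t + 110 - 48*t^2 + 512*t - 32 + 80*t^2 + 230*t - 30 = 32*t^2 + 352*t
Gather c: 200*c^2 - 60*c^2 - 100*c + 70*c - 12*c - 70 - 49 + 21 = 140*c^2 - 42*c - 98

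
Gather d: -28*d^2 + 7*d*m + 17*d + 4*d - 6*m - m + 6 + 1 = -28*d^2 + d*(7*m + 21) - 7*m + 7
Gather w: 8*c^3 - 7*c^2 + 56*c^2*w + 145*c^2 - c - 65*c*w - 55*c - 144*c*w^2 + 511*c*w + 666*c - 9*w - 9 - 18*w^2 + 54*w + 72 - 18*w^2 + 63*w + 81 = 8*c^3 + 138*c^2 + 610*c + w^2*(-144*c - 36) + w*(56*c^2 + 446*c + 108) + 144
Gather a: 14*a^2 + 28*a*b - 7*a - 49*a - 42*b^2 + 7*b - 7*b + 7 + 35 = 14*a^2 + a*(28*b - 56) - 42*b^2 + 42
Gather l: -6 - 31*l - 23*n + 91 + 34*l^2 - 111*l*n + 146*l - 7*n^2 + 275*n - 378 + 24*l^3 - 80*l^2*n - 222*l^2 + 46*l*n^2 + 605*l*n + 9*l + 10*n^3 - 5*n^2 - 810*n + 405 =24*l^3 + l^2*(-80*n - 188) + l*(46*n^2 + 494*n + 124) + 10*n^3 - 12*n^2 - 558*n + 112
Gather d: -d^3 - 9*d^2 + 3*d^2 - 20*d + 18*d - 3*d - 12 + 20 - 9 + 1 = -d^3 - 6*d^2 - 5*d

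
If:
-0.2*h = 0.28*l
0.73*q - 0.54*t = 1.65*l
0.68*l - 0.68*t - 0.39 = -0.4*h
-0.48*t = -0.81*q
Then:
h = -0.05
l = 0.04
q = -0.34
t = -0.57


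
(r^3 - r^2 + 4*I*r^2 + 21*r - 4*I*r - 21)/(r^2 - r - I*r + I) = (r^2 + 4*I*r + 21)/(r - I)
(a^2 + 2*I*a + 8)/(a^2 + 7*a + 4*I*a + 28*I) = (a - 2*I)/(a + 7)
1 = 1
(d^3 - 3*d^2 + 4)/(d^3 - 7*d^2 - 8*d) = (d^2 - 4*d + 4)/(d*(d - 8))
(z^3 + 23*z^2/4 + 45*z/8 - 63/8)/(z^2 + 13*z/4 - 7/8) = (4*z^2 + 9*z - 9)/(4*z - 1)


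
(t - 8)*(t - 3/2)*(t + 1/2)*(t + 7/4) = t^4 - 29*t^3/4 - 17*t^2/2 + 299*t/16 + 21/2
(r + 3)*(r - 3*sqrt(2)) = r^2 - 3*sqrt(2)*r + 3*r - 9*sqrt(2)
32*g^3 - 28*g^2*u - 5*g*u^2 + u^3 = (-8*g + u)*(-g + u)*(4*g + u)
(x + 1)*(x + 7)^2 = x^3 + 15*x^2 + 63*x + 49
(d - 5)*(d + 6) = d^2 + d - 30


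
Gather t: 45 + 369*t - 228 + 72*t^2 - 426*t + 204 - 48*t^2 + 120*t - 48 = 24*t^2 + 63*t - 27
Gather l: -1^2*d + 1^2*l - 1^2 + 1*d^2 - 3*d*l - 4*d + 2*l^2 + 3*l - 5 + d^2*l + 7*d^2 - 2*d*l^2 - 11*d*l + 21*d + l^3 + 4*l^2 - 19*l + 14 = 8*d^2 + 16*d + l^3 + l^2*(6 - 2*d) + l*(d^2 - 14*d - 15) + 8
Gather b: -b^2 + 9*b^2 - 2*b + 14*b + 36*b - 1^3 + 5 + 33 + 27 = 8*b^2 + 48*b + 64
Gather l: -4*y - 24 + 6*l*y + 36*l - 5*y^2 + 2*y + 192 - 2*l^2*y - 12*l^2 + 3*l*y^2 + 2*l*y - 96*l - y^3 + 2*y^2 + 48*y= l^2*(-2*y - 12) + l*(3*y^2 + 8*y - 60) - y^3 - 3*y^2 + 46*y + 168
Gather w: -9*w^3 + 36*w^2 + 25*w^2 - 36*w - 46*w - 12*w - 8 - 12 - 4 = -9*w^3 + 61*w^2 - 94*w - 24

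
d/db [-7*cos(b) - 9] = 7*sin(b)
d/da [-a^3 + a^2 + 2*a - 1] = -3*a^2 + 2*a + 2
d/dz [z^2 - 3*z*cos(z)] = 3*z*sin(z) + 2*z - 3*cos(z)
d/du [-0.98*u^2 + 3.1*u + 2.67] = 3.1 - 1.96*u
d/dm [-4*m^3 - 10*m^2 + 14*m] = -12*m^2 - 20*m + 14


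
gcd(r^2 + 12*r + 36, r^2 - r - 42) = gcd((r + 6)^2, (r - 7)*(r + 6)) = r + 6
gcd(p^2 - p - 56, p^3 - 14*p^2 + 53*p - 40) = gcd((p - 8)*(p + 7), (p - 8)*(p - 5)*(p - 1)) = p - 8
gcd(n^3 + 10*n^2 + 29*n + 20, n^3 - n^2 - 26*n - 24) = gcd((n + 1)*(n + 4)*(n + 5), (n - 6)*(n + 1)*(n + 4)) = n^2 + 5*n + 4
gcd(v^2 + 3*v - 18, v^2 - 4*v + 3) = v - 3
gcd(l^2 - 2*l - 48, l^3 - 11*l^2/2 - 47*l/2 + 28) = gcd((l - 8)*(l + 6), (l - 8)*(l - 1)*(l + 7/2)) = l - 8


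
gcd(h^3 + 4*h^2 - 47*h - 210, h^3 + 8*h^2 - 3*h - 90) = h^2 + 11*h + 30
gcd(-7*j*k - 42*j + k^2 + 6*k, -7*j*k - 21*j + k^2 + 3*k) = 7*j - k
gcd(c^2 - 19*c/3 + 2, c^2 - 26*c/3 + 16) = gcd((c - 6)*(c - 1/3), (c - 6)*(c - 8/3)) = c - 6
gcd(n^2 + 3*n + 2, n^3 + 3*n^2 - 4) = n + 2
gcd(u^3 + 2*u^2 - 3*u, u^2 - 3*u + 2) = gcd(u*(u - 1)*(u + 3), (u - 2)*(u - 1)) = u - 1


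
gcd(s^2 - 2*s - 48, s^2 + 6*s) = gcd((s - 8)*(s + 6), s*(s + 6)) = s + 6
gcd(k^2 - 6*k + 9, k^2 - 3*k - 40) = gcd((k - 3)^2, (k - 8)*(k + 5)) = 1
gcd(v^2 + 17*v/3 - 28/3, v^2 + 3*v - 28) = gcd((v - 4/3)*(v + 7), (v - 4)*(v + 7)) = v + 7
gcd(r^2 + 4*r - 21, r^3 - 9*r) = r - 3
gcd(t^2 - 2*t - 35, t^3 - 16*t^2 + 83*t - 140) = t - 7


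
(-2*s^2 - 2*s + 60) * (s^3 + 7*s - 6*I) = -2*s^5 - 2*s^4 + 46*s^3 - 14*s^2 + 12*I*s^2 + 420*s + 12*I*s - 360*I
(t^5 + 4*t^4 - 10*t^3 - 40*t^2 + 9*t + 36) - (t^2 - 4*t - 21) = t^5 + 4*t^4 - 10*t^3 - 41*t^2 + 13*t + 57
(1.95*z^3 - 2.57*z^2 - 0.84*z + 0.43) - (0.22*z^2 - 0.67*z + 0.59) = 1.95*z^3 - 2.79*z^2 - 0.17*z - 0.16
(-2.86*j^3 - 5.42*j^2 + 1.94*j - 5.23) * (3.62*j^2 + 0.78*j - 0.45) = -10.3532*j^5 - 21.8512*j^4 + 4.0822*j^3 - 14.9804*j^2 - 4.9524*j + 2.3535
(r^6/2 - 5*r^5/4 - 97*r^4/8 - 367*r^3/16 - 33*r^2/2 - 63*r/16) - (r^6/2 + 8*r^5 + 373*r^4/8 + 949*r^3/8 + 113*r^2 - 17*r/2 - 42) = -37*r^5/4 - 235*r^4/4 - 2265*r^3/16 - 259*r^2/2 + 73*r/16 + 42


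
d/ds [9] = 0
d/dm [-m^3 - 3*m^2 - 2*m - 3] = -3*m^2 - 6*m - 2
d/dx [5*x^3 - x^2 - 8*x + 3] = 15*x^2 - 2*x - 8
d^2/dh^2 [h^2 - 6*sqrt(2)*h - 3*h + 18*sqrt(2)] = 2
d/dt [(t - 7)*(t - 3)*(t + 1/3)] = 3*t^2 - 58*t/3 + 53/3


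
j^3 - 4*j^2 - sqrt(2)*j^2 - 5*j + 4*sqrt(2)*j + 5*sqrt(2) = (j - 5)*(j + 1)*(j - sqrt(2))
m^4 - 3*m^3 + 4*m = m*(m - 2)^2*(m + 1)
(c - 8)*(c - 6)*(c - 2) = c^3 - 16*c^2 + 76*c - 96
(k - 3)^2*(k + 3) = k^3 - 3*k^2 - 9*k + 27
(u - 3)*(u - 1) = u^2 - 4*u + 3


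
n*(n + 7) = n^2 + 7*n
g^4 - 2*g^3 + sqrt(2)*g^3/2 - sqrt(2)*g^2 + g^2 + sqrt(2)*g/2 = g*(g - 1)^2*(g + sqrt(2)/2)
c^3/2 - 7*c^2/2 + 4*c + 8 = (c/2 + 1/2)*(c - 4)^2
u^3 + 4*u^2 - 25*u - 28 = (u - 4)*(u + 1)*(u + 7)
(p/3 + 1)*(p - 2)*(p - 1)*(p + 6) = p^4/3 + 2*p^3 - 7*p^2/3 - 12*p + 12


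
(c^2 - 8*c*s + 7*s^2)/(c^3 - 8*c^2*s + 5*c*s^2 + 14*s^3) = (-c + s)/(-c^2 + c*s + 2*s^2)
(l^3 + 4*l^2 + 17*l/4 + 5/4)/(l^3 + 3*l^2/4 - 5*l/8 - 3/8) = 2*(2*l + 5)/(4*l - 3)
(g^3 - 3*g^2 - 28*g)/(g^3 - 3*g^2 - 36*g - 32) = g*(g - 7)/(g^2 - 7*g - 8)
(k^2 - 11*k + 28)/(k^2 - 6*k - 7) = (k - 4)/(k + 1)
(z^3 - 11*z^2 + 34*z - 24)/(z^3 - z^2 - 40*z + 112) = (z^2 - 7*z + 6)/(z^2 + 3*z - 28)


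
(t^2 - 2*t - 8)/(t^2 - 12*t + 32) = (t + 2)/(t - 8)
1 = 1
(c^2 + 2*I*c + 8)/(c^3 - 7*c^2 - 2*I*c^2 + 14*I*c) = (c + 4*I)/(c*(c - 7))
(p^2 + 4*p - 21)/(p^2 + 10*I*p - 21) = (p^2 + 4*p - 21)/(p^2 + 10*I*p - 21)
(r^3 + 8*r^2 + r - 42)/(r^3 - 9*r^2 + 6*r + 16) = (r^2 + 10*r + 21)/(r^2 - 7*r - 8)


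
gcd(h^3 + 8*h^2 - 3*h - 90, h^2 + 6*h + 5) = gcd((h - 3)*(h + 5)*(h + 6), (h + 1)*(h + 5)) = h + 5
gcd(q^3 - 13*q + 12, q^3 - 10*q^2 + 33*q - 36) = q - 3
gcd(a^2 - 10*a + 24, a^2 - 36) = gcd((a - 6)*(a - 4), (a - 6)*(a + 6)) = a - 6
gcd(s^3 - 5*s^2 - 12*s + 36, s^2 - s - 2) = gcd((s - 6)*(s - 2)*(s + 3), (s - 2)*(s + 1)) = s - 2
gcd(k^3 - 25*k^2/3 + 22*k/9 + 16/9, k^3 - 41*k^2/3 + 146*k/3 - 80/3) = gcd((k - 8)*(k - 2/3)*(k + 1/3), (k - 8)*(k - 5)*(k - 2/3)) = k^2 - 26*k/3 + 16/3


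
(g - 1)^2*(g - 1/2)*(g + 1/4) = g^4 - 9*g^3/4 + 11*g^2/8 - 1/8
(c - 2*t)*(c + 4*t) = c^2 + 2*c*t - 8*t^2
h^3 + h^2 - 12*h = h*(h - 3)*(h + 4)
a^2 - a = a*(a - 1)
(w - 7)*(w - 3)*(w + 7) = w^3 - 3*w^2 - 49*w + 147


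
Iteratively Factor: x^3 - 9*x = (x + 3)*(x^2 - 3*x) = (x - 3)*(x + 3)*(x)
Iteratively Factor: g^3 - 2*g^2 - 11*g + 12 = (g - 1)*(g^2 - g - 12) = (g - 1)*(g + 3)*(g - 4)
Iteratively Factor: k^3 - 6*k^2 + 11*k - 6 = (k - 1)*(k^2 - 5*k + 6) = (k - 2)*(k - 1)*(k - 3)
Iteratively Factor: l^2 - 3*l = (l - 3)*(l)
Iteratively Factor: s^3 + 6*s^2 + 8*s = (s + 2)*(s^2 + 4*s) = s*(s + 2)*(s + 4)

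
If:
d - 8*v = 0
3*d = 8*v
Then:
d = 0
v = 0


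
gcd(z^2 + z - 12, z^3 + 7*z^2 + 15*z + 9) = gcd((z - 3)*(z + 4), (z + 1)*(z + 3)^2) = 1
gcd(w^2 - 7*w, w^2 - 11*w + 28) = w - 7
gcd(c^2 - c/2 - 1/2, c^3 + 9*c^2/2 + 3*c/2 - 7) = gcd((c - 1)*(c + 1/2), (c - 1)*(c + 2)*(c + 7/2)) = c - 1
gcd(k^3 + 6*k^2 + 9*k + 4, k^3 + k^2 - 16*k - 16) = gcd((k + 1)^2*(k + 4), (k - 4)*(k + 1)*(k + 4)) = k^2 + 5*k + 4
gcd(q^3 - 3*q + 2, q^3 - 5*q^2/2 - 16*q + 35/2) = q - 1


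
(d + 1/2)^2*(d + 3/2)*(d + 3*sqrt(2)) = d^4 + 5*d^3/2 + 3*sqrt(2)*d^3 + 7*d^2/4 + 15*sqrt(2)*d^2/2 + 3*d/8 + 21*sqrt(2)*d/4 + 9*sqrt(2)/8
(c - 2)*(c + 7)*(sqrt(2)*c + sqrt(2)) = sqrt(2)*c^3 + 6*sqrt(2)*c^2 - 9*sqrt(2)*c - 14*sqrt(2)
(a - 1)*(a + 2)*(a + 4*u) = a^3 + 4*a^2*u + a^2 + 4*a*u - 2*a - 8*u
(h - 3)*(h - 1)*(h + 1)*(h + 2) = h^4 - h^3 - 7*h^2 + h + 6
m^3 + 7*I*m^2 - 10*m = m*(m + 2*I)*(m + 5*I)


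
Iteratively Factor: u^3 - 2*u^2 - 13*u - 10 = (u + 2)*(u^2 - 4*u - 5) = (u + 1)*(u + 2)*(u - 5)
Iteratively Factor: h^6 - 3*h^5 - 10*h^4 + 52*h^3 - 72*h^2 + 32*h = (h - 2)*(h^5 - h^4 - 12*h^3 + 28*h^2 - 16*h) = h*(h - 2)*(h^4 - h^3 - 12*h^2 + 28*h - 16) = h*(h - 2)*(h + 4)*(h^3 - 5*h^2 + 8*h - 4) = h*(h - 2)^2*(h + 4)*(h^2 - 3*h + 2) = h*(h - 2)^3*(h + 4)*(h - 1)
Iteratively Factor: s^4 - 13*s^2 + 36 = (s - 3)*(s^3 + 3*s^2 - 4*s - 12) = (s - 3)*(s + 2)*(s^2 + s - 6) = (s - 3)*(s + 2)*(s + 3)*(s - 2)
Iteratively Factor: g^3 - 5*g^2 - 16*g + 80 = (g - 5)*(g^2 - 16) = (g - 5)*(g + 4)*(g - 4)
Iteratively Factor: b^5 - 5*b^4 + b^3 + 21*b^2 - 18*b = (b - 1)*(b^4 - 4*b^3 - 3*b^2 + 18*b) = (b - 1)*(b + 2)*(b^3 - 6*b^2 + 9*b) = b*(b - 1)*(b + 2)*(b^2 - 6*b + 9) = b*(b - 3)*(b - 1)*(b + 2)*(b - 3)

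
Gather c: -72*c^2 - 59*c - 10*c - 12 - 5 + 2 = -72*c^2 - 69*c - 15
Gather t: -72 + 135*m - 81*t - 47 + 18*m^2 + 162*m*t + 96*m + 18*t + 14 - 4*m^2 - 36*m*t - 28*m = 14*m^2 + 203*m + t*(126*m - 63) - 105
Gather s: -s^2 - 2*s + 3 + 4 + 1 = -s^2 - 2*s + 8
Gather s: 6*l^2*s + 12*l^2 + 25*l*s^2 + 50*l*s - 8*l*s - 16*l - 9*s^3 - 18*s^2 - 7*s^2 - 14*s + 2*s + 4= 12*l^2 - 16*l - 9*s^3 + s^2*(25*l - 25) + s*(6*l^2 + 42*l - 12) + 4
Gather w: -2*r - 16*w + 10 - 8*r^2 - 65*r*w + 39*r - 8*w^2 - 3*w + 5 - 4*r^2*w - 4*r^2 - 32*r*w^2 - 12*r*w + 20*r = -12*r^2 + 57*r + w^2*(-32*r - 8) + w*(-4*r^2 - 77*r - 19) + 15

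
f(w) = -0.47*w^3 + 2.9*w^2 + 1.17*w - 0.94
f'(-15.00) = -403.08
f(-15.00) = 2220.26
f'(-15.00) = -403.08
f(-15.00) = 2220.26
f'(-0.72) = -3.74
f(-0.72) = -0.10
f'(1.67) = 6.92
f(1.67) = 6.91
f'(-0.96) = -5.70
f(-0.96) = 1.03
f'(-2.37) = -20.50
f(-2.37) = 18.83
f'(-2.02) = -16.30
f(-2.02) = 12.40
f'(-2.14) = -17.70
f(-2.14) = 14.44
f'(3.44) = 4.44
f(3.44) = 18.27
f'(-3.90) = -42.90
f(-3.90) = 66.49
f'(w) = -1.41*w^2 + 5.8*w + 1.17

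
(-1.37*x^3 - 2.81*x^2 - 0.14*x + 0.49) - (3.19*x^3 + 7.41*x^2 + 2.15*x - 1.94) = -4.56*x^3 - 10.22*x^2 - 2.29*x + 2.43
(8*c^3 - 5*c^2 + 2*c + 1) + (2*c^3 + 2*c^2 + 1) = 10*c^3 - 3*c^2 + 2*c + 2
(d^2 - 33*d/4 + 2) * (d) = d^3 - 33*d^2/4 + 2*d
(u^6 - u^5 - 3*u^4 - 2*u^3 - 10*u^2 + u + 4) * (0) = 0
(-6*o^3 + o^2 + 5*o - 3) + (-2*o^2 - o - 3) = -6*o^3 - o^2 + 4*o - 6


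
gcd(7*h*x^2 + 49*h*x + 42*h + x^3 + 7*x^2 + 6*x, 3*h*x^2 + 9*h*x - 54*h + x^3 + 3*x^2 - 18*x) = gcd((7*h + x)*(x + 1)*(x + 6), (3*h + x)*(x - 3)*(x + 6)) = x + 6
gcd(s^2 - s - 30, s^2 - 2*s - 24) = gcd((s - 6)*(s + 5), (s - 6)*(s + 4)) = s - 6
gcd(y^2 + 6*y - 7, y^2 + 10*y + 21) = y + 7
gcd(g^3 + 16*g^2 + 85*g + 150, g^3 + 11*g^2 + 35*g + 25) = g^2 + 10*g + 25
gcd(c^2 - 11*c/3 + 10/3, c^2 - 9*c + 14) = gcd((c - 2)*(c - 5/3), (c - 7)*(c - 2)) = c - 2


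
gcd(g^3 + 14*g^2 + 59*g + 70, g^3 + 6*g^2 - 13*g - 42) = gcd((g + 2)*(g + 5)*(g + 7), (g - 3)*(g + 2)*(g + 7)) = g^2 + 9*g + 14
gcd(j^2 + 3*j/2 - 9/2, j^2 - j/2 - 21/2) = j + 3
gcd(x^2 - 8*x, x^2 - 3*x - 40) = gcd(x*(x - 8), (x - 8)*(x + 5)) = x - 8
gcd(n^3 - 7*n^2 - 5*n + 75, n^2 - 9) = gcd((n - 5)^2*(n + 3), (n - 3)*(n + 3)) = n + 3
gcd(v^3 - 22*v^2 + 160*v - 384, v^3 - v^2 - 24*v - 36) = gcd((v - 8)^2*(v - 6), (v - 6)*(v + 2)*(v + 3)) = v - 6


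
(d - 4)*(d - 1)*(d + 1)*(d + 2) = d^4 - 2*d^3 - 9*d^2 + 2*d + 8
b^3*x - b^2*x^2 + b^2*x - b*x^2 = b*(b - x)*(b*x + x)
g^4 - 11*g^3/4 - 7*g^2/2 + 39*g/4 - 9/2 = (g - 3)*(g - 1)*(g - 3/4)*(g + 2)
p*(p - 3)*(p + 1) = p^3 - 2*p^2 - 3*p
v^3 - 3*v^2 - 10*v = v*(v - 5)*(v + 2)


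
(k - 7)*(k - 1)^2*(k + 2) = k^4 - 7*k^3 - 3*k^2 + 23*k - 14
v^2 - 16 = (v - 4)*(v + 4)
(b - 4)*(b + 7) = b^2 + 3*b - 28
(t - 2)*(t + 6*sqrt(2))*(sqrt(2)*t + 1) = sqrt(2)*t^3 - 2*sqrt(2)*t^2 + 13*t^2 - 26*t + 6*sqrt(2)*t - 12*sqrt(2)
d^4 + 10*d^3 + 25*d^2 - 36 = (d - 1)*(d + 2)*(d + 3)*(d + 6)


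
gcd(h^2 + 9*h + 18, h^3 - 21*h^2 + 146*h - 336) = 1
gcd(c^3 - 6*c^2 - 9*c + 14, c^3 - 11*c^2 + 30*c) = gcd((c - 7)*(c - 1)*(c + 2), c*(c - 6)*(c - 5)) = 1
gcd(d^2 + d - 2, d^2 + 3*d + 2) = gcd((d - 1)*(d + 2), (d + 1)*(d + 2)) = d + 2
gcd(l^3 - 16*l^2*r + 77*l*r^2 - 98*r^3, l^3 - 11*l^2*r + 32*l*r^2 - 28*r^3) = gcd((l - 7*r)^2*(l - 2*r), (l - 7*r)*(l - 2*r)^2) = l^2 - 9*l*r + 14*r^2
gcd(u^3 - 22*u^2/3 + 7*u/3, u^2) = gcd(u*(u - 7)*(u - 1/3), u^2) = u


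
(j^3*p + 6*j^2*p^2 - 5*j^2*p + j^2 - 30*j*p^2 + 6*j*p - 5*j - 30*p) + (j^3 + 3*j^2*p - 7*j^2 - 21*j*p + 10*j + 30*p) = j^3*p + j^3 + 6*j^2*p^2 - 2*j^2*p - 6*j^2 - 30*j*p^2 - 15*j*p + 5*j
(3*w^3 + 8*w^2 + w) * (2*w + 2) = 6*w^4 + 22*w^3 + 18*w^2 + 2*w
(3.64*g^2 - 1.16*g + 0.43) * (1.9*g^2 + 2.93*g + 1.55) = 6.916*g^4 + 8.4612*g^3 + 3.0602*g^2 - 0.5381*g + 0.6665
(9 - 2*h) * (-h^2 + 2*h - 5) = 2*h^3 - 13*h^2 + 28*h - 45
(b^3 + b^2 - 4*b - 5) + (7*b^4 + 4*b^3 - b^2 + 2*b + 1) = 7*b^4 + 5*b^3 - 2*b - 4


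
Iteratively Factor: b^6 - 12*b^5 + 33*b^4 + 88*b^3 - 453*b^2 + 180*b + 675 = (b + 3)*(b^5 - 15*b^4 + 78*b^3 - 146*b^2 - 15*b + 225) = (b - 3)*(b + 3)*(b^4 - 12*b^3 + 42*b^2 - 20*b - 75) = (b - 3)*(b + 1)*(b + 3)*(b^3 - 13*b^2 + 55*b - 75) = (b - 5)*(b - 3)*(b + 1)*(b + 3)*(b^2 - 8*b + 15) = (b - 5)*(b - 3)^2*(b + 1)*(b + 3)*(b - 5)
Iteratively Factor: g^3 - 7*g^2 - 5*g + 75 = (g - 5)*(g^2 - 2*g - 15) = (g - 5)^2*(g + 3)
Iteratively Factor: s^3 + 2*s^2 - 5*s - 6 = (s + 1)*(s^2 + s - 6) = (s + 1)*(s + 3)*(s - 2)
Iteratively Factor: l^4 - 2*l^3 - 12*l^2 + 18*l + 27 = (l + 3)*(l^3 - 5*l^2 + 3*l + 9) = (l + 1)*(l + 3)*(l^2 - 6*l + 9) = (l - 3)*(l + 1)*(l + 3)*(l - 3)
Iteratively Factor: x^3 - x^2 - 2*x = (x)*(x^2 - x - 2) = x*(x + 1)*(x - 2)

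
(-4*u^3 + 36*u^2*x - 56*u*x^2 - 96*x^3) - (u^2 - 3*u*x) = -4*u^3 + 36*u^2*x - u^2 - 56*u*x^2 + 3*u*x - 96*x^3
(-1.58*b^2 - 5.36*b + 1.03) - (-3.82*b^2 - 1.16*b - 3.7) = 2.24*b^2 - 4.2*b + 4.73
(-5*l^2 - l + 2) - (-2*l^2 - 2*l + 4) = -3*l^2 + l - 2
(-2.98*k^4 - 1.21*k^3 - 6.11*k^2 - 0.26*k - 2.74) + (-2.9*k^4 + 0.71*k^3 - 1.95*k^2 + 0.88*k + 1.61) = -5.88*k^4 - 0.5*k^3 - 8.06*k^2 + 0.62*k - 1.13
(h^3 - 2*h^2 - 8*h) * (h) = h^4 - 2*h^3 - 8*h^2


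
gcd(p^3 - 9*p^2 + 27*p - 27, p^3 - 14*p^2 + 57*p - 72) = p^2 - 6*p + 9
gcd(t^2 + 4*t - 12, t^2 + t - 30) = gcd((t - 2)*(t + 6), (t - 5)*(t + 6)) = t + 6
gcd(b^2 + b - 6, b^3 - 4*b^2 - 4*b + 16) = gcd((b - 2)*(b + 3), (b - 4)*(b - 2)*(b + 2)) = b - 2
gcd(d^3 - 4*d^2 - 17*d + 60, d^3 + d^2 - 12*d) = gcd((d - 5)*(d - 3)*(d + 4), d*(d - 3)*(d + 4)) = d^2 + d - 12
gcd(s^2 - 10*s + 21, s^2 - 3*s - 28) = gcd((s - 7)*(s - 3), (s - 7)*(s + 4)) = s - 7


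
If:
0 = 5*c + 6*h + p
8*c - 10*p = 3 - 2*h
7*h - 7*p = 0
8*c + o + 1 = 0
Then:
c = 7/32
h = -5/32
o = -11/4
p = -5/32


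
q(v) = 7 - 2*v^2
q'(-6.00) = 24.00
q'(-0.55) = 2.20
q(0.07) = 6.99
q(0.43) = 6.63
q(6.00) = -65.00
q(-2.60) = -6.52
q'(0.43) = -1.72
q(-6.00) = -65.00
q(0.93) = 5.27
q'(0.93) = -3.72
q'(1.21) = -4.84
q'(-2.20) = 8.80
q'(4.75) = -19.00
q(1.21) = 4.07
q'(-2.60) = 10.40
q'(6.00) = -24.00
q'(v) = -4*v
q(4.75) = -38.12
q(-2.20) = -2.68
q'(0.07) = -0.28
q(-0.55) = 6.40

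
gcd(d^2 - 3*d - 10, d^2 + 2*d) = d + 2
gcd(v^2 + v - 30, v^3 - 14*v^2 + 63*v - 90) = v - 5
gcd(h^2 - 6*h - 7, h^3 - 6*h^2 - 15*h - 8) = h + 1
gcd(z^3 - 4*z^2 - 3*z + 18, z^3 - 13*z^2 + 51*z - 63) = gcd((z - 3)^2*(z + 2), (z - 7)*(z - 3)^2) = z^2 - 6*z + 9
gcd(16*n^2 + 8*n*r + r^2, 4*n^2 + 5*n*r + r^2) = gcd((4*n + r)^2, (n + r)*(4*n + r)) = 4*n + r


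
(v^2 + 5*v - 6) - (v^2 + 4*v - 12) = v + 6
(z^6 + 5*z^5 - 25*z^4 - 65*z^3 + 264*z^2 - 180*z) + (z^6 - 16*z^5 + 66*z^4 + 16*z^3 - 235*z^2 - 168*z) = 2*z^6 - 11*z^5 + 41*z^4 - 49*z^3 + 29*z^2 - 348*z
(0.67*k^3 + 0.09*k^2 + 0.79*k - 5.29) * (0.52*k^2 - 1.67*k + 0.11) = 0.3484*k^5 - 1.0721*k^4 + 0.3342*k^3 - 4.0602*k^2 + 8.9212*k - 0.5819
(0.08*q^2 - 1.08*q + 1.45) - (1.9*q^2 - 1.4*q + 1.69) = -1.82*q^2 + 0.32*q - 0.24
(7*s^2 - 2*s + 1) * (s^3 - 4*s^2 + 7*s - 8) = 7*s^5 - 30*s^4 + 58*s^3 - 74*s^2 + 23*s - 8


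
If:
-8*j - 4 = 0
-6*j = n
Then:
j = -1/2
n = 3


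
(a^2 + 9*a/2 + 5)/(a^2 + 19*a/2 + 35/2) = (a + 2)/(a + 7)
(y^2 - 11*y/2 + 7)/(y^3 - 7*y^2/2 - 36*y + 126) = (y - 2)/(y^2 - 36)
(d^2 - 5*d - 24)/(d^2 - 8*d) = (d + 3)/d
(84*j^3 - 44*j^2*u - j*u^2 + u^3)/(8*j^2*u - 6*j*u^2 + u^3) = (-42*j^2 + j*u + u^2)/(u*(-4*j + u))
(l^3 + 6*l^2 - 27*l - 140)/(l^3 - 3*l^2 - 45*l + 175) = (l + 4)/(l - 5)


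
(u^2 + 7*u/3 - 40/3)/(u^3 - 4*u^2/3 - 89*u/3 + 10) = (3*u - 8)/(3*u^2 - 19*u + 6)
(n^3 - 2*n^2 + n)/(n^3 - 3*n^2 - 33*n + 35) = n*(n - 1)/(n^2 - 2*n - 35)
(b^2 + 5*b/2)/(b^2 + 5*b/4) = 2*(2*b + 5)/(4*b + 5)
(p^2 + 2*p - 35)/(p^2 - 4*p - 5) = (p + 7)/(p + 1)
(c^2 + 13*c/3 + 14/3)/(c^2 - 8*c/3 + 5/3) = (3*c^2 + 13*c + 14)/(3*c^2 - 8*c + 5)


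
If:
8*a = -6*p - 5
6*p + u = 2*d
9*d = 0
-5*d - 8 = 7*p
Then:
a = 13/56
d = 0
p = -8/7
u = 48/7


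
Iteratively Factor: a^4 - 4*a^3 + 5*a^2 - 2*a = (a)*(a^3 - 4*a^2 + 5*a - 2) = a*(a - 2)*(a^2 - 2*a + 1) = a*(a - 2)*(a - 1)*(a - 1)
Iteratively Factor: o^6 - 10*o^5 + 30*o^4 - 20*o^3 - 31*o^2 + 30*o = (o - 3)*(o^5 - 7*o^4 + 9*o^3 + 7*o^2 - 10*o) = (o - 3)*(o - 2)*(o^4 - 5*o^3 - o^2 + 5*o) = (o - 5)*(o - 3)*(o - 2)*(o^3 - o) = (o - 5)*(o - 3)*(o - 2)*(o + 1)*(o^2 - o) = o*(o - 5)*(o - 3)*(o - 2)*(o + 1)*(o - 1)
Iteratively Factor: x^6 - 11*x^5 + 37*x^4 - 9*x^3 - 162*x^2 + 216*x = (x - 3)*(x^5 - 8*x^4 + 13*x^3 + 30*x^2 - 72*x) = x*(x - 3)*(x^4 - 8*x^3 + 13*x^2 + 30*x - 72) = x*(x - 4)*(x - 3)*(x^3 - 4*x^2 - 3*x + 18) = x*(x - 4)*(x - 3)^2*(x^2 - x - 6) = x*(x - 4)*(x - 3)^3*(x + 2)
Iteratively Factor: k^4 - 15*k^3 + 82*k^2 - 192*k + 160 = (k - 2)*(k^3 - 13*k^2 + 56*k - 80) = (k - 5)*(k - 2)*(k^2 - 8*k + 16) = (k - 5)*(k - 4)*(k - 2)*(k - 4)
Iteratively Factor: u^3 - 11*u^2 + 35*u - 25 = (u - 5)*(u^2 - 6*u + 5) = (u - 5)*(u - 1)*(u - 5)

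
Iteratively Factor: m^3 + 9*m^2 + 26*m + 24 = (m + 4)*(m^2 + 5*m + 6) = (m + 2)*(m + 4)*(m + 3)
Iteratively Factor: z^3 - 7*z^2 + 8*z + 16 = (z - 4)*(z^2 - 3*z - 4) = (z - 4)*(z + 1)*(z - 4)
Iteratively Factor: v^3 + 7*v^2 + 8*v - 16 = (v + 4)*(v^2 + 3*v - 4) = (v - 1)*(v + 4)*(v + 4)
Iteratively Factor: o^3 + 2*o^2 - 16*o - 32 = (o - 4)*(o^2 + 6*o + 8) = (o - 4)*(o + 2)*(o + 4)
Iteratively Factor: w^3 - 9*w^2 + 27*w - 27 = (w - 3)*(w^2 - 6*w + 9) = (w - 3)^2*(w - 3)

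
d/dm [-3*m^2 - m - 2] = -6*m - 1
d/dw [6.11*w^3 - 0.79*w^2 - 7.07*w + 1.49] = 18.33*w^2 - 1.58*w - 7.07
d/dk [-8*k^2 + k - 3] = 1 - 16*k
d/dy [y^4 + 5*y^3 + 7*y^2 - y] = 4*y^3 + 15*y^2 + 14*y - 1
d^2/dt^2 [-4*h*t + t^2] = 2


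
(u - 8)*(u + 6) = u^2 - 2*u - 48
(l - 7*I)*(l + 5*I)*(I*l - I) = I*l^3 + 2*l^2 - I*l^2 - 2*l + 35*I*l - 35*I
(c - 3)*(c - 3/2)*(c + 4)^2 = c^4 + 7*c^3/2 - 31*c^2/2 - 36*c + 72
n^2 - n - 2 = (n - 2)*(n + 1)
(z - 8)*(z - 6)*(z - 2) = z^3 - 16*z^2 + 76*z - 96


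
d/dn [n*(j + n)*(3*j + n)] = 3*j^2 + 8*j*n + 3*n^2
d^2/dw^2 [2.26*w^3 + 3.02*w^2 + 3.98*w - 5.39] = 13.56*w + 6.04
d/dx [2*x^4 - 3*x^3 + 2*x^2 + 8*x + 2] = 8*x^3 - 9*x^2 + 4*x + 8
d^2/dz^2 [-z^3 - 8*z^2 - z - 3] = -6*z - 16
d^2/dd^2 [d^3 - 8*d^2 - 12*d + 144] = 6*d - 16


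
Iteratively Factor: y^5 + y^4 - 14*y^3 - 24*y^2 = (y + 3)*(y^4 - 2*y^3 - 8*y^2) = (y + 2)*(y + 3)*(y^3 - 4*y^2) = y*(y + 2)*(y + 3)*(y^2 - 4*y) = y^2*(y + 2)*(y + 3)*(y - 4)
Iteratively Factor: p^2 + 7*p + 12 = (p + 4)*(p + 3)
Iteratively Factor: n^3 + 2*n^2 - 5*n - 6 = (n + 3)*(n^2 - n - 2) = (n - 2)*(n + 3)*(n + 1)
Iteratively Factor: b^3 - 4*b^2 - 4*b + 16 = (b + 2)*(b^2 - 6*b + 8) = (b - 2)*(b + 2)*(b - 4)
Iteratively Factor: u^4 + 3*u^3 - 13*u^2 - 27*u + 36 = (u + 3)*(u^3 - 13*u + 12) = (u + 3)*(u + 4)*(u^2 - 4*u + 3) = (u - 1)*(u + 3)*(u + 4)*(u - 3)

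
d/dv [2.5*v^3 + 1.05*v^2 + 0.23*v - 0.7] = 7.5*v^2 + 2.1*v + 0.23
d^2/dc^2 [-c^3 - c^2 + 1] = -6*c - 2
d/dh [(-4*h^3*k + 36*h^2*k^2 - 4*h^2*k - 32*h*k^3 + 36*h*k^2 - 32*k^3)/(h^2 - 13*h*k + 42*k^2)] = 4*k*(-h^4 + 26*h^3*k - 235*h^2*k^2 + 4*h^2*k + 756*h*k^3 - 68*h*k^2 - 336*k^4 + 274*k^3)/(h^4 - 26*h^3*k + 253*h^2*k^2 - 1092*h*k^3 + 1764*k^4)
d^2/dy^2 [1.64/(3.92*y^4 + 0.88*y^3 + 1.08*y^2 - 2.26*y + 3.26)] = (-(77.1456*y^2 + 8.6592*y + 3.5424)*(3.92*y^4 + 0.88*y^3 + 1.08*y^2 - 2.26*y + 3.26) + 1.64*(15.68*y^3 + 2.64*y^2 + 2.16*y - 2.26)*(31.36*y^3 + 5.28*y^2 + 4.32*y - 4.52))/(3.92*y^4 + 0.88*y^3 + 1.08*y^2 - 2.26*y + 3.26)^3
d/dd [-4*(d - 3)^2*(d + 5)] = -12*d^2 + 8*d + 84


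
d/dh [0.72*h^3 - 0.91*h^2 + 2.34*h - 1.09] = 2.16*h^2 - 1.82*h + 2.34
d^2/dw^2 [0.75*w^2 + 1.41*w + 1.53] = 1.50000000000000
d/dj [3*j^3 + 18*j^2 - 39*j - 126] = 9*j^2 + 36*j - 39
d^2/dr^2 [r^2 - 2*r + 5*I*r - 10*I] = 2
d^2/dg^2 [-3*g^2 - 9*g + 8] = -6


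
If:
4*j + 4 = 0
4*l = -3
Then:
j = -1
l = -3/4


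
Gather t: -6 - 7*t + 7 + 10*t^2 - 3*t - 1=10*t^2 - 10*t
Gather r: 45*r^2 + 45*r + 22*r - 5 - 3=45*r^2 + 67*r - 8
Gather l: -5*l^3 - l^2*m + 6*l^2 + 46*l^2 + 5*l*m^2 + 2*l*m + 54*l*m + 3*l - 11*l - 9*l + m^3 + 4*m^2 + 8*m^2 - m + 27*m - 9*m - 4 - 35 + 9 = -5*l^3 + l^2*(52 - m) + l*(5*m^2 + 56*m - 17) + m^3 + 12*m^2 + 17*m - 30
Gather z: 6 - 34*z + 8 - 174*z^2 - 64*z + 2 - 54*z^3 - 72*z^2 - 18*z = -54*z^3 - 246*z^2 - 116*z + 16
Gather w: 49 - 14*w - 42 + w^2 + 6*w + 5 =w^2 - 8*w + 12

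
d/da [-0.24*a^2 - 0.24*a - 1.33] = -0.48*a - 0.24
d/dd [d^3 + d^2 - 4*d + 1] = 3*d^2 + 2*d - 4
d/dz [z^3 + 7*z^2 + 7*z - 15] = 3*z^2 + 14*z + 7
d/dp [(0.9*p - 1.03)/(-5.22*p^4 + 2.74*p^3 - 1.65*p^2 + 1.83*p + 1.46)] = (14.094*p^4 - 26.4384*p^3 + 9.9516*p^2 - 3.399*p + 3.1989)/(27.2484*p^8 - 28.6056*p^7 + 24.7336*p^6 - 28.1472*p^5 - 2.4915*p^4 + 1.9618*p^3 - 1.4691*p^2 + 5.3436*p + 2.1316)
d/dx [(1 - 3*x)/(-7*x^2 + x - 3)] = (21*x^2 - 3*x - (3*x - 1)*(14*x - 1) + 9)/(7*x^2 - x + 3)^2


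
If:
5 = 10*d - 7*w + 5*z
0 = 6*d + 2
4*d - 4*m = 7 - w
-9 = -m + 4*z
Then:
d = -1/3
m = -935/321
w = -355/107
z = -956/321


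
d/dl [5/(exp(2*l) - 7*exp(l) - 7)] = (35 - 10*exp(l))*exp(l)/(-exp(2*l) + 7*exp(l) + 7)^2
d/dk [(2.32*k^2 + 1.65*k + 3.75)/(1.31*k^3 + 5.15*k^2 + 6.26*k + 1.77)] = (-3.0392*k^4 - 4.323*k^3 - 8.7118*k^2 - 30.4122*k - 20.5545)/(1.7161*k^6 + 13.493*k^5 + 42.9237*k^4 + 69.1154*k^3 + 57.4186*k^2 + 22.1604*k + 3.1329)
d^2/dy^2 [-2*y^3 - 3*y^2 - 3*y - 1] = -12*y - 6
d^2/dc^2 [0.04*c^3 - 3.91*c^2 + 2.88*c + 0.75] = 0.24*c - 7.82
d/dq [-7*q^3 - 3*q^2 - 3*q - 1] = -21*q^2 - 6*q - 3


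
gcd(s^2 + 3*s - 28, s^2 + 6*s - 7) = s + 7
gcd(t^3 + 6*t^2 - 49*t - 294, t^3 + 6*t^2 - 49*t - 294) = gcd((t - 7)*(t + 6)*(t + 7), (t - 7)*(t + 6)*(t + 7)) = t^3 + 6*t^2 - 49*t - 294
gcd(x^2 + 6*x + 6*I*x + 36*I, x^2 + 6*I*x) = x + 6*I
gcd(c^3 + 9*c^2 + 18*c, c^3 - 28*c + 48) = c + 6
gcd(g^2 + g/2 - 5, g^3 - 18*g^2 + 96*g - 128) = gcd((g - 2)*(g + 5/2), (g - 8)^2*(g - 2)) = g - 2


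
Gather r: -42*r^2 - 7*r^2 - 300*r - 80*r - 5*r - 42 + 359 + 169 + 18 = -49*r^2 - 385*r + 504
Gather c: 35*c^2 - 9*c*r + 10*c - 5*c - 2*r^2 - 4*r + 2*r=35*c^2 + c*(5 - 9*r) - 2*r^2 - 2*r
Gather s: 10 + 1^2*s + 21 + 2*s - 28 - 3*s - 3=0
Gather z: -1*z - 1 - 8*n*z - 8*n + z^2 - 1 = -8*n + z^2 + z*(-8*n - 1) - 2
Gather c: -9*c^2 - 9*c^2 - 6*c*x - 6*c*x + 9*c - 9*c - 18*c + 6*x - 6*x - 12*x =-18*c^2 + c*(-12*x - 18) - 12*x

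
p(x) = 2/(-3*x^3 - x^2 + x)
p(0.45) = -77.29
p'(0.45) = 5145.51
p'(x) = 2*(9*x^2 + 2*x - 1)/(-3*x^3 - x^2 + x)^2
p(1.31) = -0.28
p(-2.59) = 0.05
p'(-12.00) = 0.00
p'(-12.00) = 0.00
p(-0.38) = -5.56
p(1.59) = -0.15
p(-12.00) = 0.00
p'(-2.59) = 0.06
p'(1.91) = 0.14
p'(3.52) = 0.01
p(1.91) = -0.09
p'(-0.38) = -7.11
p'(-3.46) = 0.02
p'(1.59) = 0.30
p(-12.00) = 0.00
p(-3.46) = 0.02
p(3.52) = -0.01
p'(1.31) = 0.67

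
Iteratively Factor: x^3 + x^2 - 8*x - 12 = (x + 2)*(x^2 - x - 6) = (x - 3)*(x + 2)*(x + 2)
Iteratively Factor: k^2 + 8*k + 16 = (k + 4)*(k + 4)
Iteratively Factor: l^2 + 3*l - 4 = (l - 1)*(l + 4)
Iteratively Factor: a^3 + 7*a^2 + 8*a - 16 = (a + 4)*(a^2 + 3*a - 4) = (a + 4)^2*(a - 1)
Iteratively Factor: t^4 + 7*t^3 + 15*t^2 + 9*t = (t + 3)*(t^3 + 4*t^2 + 3*t) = (t + 3)^2*(t^2 + t) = t*(t + 3)^2*(t + 1)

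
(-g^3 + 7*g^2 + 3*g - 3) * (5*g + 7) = -5*g^4 + 28*g^3 + 64*g^2 + 6*g - 21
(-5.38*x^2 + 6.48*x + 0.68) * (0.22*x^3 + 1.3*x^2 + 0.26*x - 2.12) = -1.1836*x^5 - 5.5684*x^4 + 7.1748*x^3 + 13.9744*x^2 - 13.5608*x - 1.4416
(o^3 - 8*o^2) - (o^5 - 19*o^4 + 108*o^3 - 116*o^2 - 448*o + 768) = -o^5 + 19*o^4 - 107*o^3 + 108*o^2 + 448*o - 768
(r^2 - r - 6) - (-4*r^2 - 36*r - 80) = 5*r^2 + 35*r + 74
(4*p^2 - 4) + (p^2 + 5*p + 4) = 5*p^2 + 5*p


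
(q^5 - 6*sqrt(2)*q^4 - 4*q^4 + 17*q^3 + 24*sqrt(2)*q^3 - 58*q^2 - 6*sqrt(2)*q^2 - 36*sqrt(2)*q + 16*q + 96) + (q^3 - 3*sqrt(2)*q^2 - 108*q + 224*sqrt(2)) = q^5 - 6*sqrt(2)*q^4 - 4*q^4 + 18*q^3 + 24*sqrt(2)*q^3 - 58*q^2 - 9*sqrt(2)*q^2 - 92*q - 36*sqrt(2)*q + 96 + 224*sqrt(2)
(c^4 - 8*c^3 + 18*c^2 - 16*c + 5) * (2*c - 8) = 2*c^5 - 24*c^4 + 100*c^3 - 176*c^2 + 138*c - 40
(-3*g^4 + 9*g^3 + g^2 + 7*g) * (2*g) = -6*g^5 + 18*g^4 + 2*g^3 + 14*g^2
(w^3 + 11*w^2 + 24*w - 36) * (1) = w^3 + 11*w^2 + 24*w - 36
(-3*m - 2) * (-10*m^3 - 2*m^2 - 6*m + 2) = 30*m^4 + 26*m^3 + 22*m^2 + 6*m - 4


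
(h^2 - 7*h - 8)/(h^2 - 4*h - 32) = (h + 1)/(h + 4)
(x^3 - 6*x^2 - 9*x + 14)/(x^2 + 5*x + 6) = (x^2 - 8*x + 7)/(x + 3)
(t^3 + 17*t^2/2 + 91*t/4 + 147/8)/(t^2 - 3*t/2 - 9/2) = (t^2 + 7*t + 49/4)/(t - 3)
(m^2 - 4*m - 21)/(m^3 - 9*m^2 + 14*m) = (m + 3)/(m*(m - 2))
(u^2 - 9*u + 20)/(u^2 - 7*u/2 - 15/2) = 2*(u - 4)/(2*u + 3)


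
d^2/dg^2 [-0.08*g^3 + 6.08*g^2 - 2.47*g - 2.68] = 12.16 - 0.48*g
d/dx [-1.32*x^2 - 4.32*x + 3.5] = -2.64*x - 4.32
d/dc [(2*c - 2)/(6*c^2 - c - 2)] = 2*(6*c^2 - c - (c - 1)*(12*c - 1) - 2)/(-6*c^2 + c + 2)^2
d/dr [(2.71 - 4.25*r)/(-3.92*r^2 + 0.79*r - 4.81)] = (-16.66*r^2 + 21.2464*r + 18.3016)/(15.3664*r^4 - 6.1936*r^3 + 38.3345*r^2 - 7.5998*r + 23.1361)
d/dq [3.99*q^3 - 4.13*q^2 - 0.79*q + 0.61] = 11.97*q^2 - 8.26*q - 0.79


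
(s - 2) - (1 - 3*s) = 4*s - 3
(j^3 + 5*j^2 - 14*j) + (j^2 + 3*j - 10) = j^3 + 6*j^2 - 11*j - 10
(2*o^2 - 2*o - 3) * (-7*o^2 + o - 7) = -14*o^4 + 16*o^3 + 5*o^2 + 11*o + 21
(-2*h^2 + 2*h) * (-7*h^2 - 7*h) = 14*h^4 - 14*h^2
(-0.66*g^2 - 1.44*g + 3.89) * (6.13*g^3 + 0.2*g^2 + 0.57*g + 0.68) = -4.0458*g^5 - 8.9592*g^4 + 23.1815*g^3 - 0.4916*g^2 + 1.2381*g + 2.6452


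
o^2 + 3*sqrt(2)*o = o*(o + 3*sqrt(2))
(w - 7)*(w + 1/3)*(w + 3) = w^3 - 11*w^2/3 - 67*w/3 - 7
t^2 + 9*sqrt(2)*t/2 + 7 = (t + sqrt(2))*(t + 7*sqrt(2)/2)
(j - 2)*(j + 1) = j^2 - j - 2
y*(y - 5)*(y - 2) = y^3 - 7*y^2 + 10*y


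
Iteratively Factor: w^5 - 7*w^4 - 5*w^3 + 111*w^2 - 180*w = (w - 3)*(w^4 - 4*w^3 - 17*w^2 + 60*w) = (w - 3)^2*(w^3 - w^2 - 20*w) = (w - 3)^2*(w + 4)*(w^2 - 5*w) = w*(w - 3)^2*(w + 4)*(w - 5)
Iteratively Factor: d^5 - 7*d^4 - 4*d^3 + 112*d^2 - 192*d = (d + 4)*(d^4 - 11*d^3 + 40*d^2 - 48*d) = (d - 3)*(d + 4)*(d^3 - 8*d^2 + 16*d) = (d - 4)*(d - 3)*(d + 4)*(d^2 - 4*d) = (d - 4)^2*(d - 3)*(d + 4)*(d)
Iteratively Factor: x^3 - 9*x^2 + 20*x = (x)*(x^2 - 9*x + 20) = x*(x - 5)*(x - 4)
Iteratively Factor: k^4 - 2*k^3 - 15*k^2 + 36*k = (k - 3)*(k^3 + k^2 - 12*k) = k*(k - 3)*(k^2 + k - 12) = k*(k - 3)^2*(k + 4)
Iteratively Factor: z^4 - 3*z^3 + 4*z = (z + 1)*(z^3 - 4*z^2 + 4*z) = z*(z + 1)*(z^2 - 4*z + 4) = z*(z - 2)*(z + 1)*(z - 2)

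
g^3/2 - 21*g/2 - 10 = (g/2 + 1/2)*(g - 5)*(g + 4)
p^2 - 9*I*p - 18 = (p - 6*I)*(p - 3*I)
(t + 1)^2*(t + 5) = t^3 + 7*t^2 + 11*t + 5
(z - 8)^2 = z^2 - 16*z + 64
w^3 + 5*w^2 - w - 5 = (w - 1)*(w + 1)*(w + 5)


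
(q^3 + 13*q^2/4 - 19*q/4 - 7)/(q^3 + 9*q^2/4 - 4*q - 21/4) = (q + 4)/(q + 3)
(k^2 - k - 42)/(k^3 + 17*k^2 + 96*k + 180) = (k - 7)/(k^2 + 11*k + 30)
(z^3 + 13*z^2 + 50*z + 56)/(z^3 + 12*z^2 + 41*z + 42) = (z + 4)/(z + 3)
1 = 1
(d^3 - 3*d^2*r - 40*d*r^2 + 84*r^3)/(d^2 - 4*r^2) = (d^2 - d*r - 42*r^2)/(d + 2*r)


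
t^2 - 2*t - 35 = (t - 7)*(t + 5)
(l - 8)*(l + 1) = l^2 - 7*l - 8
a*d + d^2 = d*(a + d)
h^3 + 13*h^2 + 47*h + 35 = (h + 1)*(h + 5)*(h + 7)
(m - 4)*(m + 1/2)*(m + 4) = m^3 + m^2/2 - 16*m - 8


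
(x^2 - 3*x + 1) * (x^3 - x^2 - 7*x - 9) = x^5 - 4*x^4 - 3*x^3 + 11*x^2 + 20*x - 9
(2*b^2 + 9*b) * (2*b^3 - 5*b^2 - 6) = 4*b^5 + 8*b^4 - 45*b^3 - 12*b^2 - 54*b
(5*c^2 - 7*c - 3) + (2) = 5*c^2 - 7*c - 1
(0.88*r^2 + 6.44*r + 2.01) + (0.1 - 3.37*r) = 0.88*r^2 + 3.07*r + 2.11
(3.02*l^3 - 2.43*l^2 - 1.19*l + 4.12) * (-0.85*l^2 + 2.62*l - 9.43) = -2.567*l^5 + 9.9779*l^4 - 33.8337*l^3 + 16.2951*l^2 + 22.0161*l - 38.8516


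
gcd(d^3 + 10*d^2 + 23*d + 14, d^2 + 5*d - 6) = 1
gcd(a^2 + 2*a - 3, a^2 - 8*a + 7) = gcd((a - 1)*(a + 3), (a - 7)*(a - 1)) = a - 1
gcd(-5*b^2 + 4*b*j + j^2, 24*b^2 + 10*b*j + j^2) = 1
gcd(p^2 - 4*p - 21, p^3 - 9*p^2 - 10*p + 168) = p - 7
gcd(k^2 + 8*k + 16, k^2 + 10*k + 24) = k + 4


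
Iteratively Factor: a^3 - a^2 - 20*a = (a + 4)*(a^2 - 5*a) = a*(a + 4)*(a - 5)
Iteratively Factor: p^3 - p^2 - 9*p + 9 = (p + 3)*(p^2 - 4*p + 3) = (p - 3)*(p + 3)*(p - 1)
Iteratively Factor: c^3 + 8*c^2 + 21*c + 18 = (c + 2)*(c^2 + 6*c + 9) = (c + 2)*(c + 3)*(c + 3)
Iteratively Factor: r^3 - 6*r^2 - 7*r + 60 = (r + 3)*(r^2 - 9*r + 20) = (r - 4)*(r + 3)*(r - 5)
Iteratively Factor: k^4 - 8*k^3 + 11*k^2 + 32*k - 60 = (k + 2)*(k^3 - 10*k^2 + 31*k - 30) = (k - 3)*(k + 2)*(k^2 - 7*k + 10) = (k - 5)*(k - 3)*(k + 2)*(k - 2)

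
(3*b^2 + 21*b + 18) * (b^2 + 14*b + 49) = 3*b^4 + 63*b^3 + 459*b^2 + 1281*b + 882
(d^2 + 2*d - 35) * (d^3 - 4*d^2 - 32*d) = d^5 - 2*d^4 - 75*d^3 + 76*d^2 + 1120*d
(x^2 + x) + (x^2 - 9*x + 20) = 2*x^2 - 8*x + 20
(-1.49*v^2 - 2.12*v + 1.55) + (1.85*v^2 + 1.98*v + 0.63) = 0.36*v^2 - 0.14*v + 2.18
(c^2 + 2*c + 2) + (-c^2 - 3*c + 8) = 10 - c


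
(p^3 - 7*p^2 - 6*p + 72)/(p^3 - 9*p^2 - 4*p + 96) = (p - 6)/(p - 8)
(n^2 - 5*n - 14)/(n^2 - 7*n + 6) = (n^2 - 5*n - 14)/(n^2 - 7*n + 6)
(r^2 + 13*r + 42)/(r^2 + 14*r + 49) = (r + 6)/(r + 7)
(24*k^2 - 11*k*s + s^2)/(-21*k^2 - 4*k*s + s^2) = (-24*k^2 + 11*k*s - s^2)/(21*k^2 + 4*k*s - s^2)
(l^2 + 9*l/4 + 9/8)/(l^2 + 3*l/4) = (l + 3/2)/l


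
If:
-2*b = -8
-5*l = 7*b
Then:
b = 4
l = -28/5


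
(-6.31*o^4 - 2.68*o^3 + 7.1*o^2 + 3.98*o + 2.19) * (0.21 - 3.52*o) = 22.2112*o^5 + 8.1085*o^4 - 25.5548*o^3 - 12.5186*o^2 - 6.873*o + 0.4599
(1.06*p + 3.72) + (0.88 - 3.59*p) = 4.6 - 2.53*p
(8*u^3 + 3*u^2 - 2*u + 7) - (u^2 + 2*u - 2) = 8*u^3 + 2*u^2 - 4*u + 9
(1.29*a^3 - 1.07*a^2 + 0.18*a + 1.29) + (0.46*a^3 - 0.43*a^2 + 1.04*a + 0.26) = 1.75*a^3 - 1.5*a^2 + 1.22*a + 1.55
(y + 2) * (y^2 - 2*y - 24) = y^3 - 28*y - 48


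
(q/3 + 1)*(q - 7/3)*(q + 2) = q^3/3 + 8*q^2/9 - 17*q/9 - 14/3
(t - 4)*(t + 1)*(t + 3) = t^3 - 13*t - 12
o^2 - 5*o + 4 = (o - 4)*(o - 1)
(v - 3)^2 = v^2 - 6*v + 9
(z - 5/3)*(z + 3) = z^2 + 4*z/3 - 5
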